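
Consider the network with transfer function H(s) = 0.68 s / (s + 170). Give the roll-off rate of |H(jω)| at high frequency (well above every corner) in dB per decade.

With 1 zero and 1 pole, the high-frequency asymptotic slope is 20 × (1 − 1) = 0 dB/decade.

0 dB/decade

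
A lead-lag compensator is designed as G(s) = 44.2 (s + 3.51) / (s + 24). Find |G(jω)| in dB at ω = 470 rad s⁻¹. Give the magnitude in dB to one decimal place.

32.9 dB

|j470 + 3.51| = √(470² + 3.51²) = 470
|j470 + 24| = √(470² + 24²) = 470.6
|G(j470)| = 44.2 × 470 / 470.6 = 44.144
20 log₁₀(44.144) = 32.90 dB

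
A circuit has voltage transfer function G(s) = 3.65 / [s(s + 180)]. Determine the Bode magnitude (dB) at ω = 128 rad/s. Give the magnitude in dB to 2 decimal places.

|j128 + 180| = √(128² + 180²) = 220.9
|j128| = 128
|G(j128)| = 3.65 / (220.9 × 128) = 0.00012911
20 log₁₀(0.00012911) = -77.781 dB

-77.78 dB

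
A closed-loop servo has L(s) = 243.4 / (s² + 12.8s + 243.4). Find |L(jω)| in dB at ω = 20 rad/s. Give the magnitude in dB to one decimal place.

-1.8 dB

|(j20)² + 12.8(j20) + 243.4| = |-156.6 + j256| = 300.1
|L(j20)| = 243.4 / 300.1 = 0.81107
20 log₁₀(0.81107) = -1.82 dB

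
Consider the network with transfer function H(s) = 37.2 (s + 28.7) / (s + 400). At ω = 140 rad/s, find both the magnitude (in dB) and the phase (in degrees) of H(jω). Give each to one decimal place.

|H| = 22.0 dB, ∠H = 59.1°

|j140 + 28.7| = √(140² + 28.7²) = 142.9
|j140 + 400| = √(140² + 400²) = 423.8
|H(j140)| = 37.2 × 142.9 / 423.8 = 12.545
20 log₁₀(12.545) = 21.97 dB
∠(j140 + 28.7) = arctan(140/28.7) = 78.41°
∠(j140 + 400) = arctan(140/400) = 19.29°
∠H(j140) = 78.41° − 19.29° = 59.12°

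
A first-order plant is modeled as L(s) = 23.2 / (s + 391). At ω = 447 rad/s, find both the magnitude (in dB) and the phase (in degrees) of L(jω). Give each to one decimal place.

|j447 + 391| = √(447² + 391²) = 593.9
|L(j447)| = 23.2 / 593.9 = 0.039065
20 log₁₀(0.039065) = -28.16 dB
∠(j447 + 391) = arctan(447/391) = 48.82°
∠L(j447) = −48.82° = -48.82°

|L| = -28.2 dB, ∠L = -48.8°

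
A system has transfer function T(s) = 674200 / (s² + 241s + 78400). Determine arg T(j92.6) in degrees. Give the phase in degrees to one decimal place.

∠[(j92.6)² + 241(j92.6) + 78400] = ∠[69825 + j22317] = 17.72°
∠T(j92.6) = −17.72° = -17.72°

-17.7°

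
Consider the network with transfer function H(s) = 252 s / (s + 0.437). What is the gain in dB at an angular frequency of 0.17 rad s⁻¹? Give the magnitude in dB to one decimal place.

39.2 dB

|j0.17| = 0.17
|j0.17 + 0.437| = √(0.17² + 0.437²) = 0.4689
|H(j0.17)| = 252 × 0.17 / 0.4689 = 91.362
20 log₁₀(91.362) = 39.22 dB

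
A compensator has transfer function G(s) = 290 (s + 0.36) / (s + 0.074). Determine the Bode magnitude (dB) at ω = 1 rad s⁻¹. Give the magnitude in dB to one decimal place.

49.8 dB

|j1 + 0.36| = √(1² + 0.36²) = 1.063
|j1 + 0.074| = √(1² + 0.074²) = 1.003
|G(j1)| = 290 × 1.063 / 1.003 = 307.38
20 log₁₀(307.38) = 49.75 dB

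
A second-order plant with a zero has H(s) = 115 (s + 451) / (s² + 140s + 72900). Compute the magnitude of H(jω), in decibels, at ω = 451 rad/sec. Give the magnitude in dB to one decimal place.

-5.9 dB

|j451 + 451| = √(451² + 451²) = 637.8
|(j451)² + 140(j451) + 72900| = |-1.305e+05 + j63140| = 1.45e+05
|H(j451)| = 115 × 637.8 / 1.45e+05 = 0.50594
20 log₁₀(0.50594) = -5.92 dB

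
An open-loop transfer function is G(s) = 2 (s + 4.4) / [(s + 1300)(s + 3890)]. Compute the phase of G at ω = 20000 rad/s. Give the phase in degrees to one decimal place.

∠(j20000 + 4.4) = arctan(20000/4.4) = 89.99°
∠(j20000 + 1300) = arctan(20000/1300) = 86.28°
∠(j20000 + 3890) = arctan(20000/3890) = 78.99°
∠G(j20000) = 89.99° − (86.28° + 78.99°) = -75.29°

-75.3°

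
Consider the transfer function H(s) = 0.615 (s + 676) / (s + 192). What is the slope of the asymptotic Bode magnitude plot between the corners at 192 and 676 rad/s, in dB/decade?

In this band the factors already past their corner are: pole at 192; net slope = -20 dB/decade.

-20 dB/decade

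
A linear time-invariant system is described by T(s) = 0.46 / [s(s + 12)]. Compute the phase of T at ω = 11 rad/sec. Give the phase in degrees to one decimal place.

-132.5°

∠(j11 + 12) = arctan(11/12) = 42.51°
∠(j11) = 90.00°
∠T(j11) = − (42.51° + 90.00°) = -132.51°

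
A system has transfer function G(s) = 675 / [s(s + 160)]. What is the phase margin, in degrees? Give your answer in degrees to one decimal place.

88.5°

Gain crossover: |G(jω)| = 1 at ω ≈ 4.22 rad s⁻¹.
∠G(j4.22) = −90° − arctan(4.22/160) ≈ -91.51°
PM = 180° + (-91.51°) = 88.49°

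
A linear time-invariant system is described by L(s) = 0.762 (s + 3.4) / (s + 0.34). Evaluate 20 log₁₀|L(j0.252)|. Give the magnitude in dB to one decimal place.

|j0.252 + 3.4| = √(0.252² + 3.4²) = 3.409
|j0.252 + 0.34| = √(0.252² + 0.34²) = 0.4232
|L(j0.252)| = 0.762 × 3.409 / 0.4232 = 6.1386
20 log₁₀(6.1386) = 15.76 dB

15.8 dB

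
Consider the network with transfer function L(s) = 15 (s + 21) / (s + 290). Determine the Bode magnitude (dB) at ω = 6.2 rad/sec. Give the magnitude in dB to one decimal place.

|j6.2 + 21| = √(6.2² + 21²) = 21.9
|j6.2 + 290| = √(6.2² + 290²) = 290.1
|L(j6.2)| = 15 × 21.9 / 290.1 = 1.1323
20 log₁₀(1.1323) = 1.08 dB

1.1 dB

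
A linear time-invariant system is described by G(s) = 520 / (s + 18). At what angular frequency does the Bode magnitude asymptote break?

The single real pole at s = −18 gives a corner at ω = 18 rad/sec.

18 rad/sec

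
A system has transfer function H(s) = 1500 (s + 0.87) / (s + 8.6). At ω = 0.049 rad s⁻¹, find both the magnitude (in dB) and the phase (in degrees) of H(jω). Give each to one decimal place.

|H| = 43.6 dB, ∠H = 2.9°

|j0.049 + 0.87| = √(0.049² + 0.87²) = 0.8714
|j0.049 + 8.6| = √(0.049² + 8.6²) = 8.6
|H(j0.049)| = 1500 × 0.8714 / 8.6 = 151.98
20 log₁₀(151.98) = 43.64 dB
∠(j0.049 + 0.87) = arctan(0.049/0.87) = 3.22°
∠(j0.049 + 8.6) = arctan(0.049/8.6) = 0.33°
∠H(j0.049) = 3.22° − 0.33° = 2.90°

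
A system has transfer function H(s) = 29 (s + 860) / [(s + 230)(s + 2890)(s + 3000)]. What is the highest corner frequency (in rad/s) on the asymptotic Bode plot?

3000 rad/s

Break frequencies occur at each pole and zero magnitude: 230 rad/s, 860 rad/s, 2890 rad/s, 3000 rad/s.
The highest is 3000 rad/s.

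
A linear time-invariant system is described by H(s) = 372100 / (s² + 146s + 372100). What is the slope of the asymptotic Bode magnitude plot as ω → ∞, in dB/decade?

-40 dB/decade

With 0 zeros and 2 poles, the high-frequency asymptotic slope is 20 × (0 − 2) = -40 dB/decade.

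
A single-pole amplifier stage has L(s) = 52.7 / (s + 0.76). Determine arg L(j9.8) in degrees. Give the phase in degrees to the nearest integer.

-86°

∠(j9.8 + 0.76) = arctan(9.8/0.76) = 85.57°
∠L(j9.8) = −85.57° = -85.57°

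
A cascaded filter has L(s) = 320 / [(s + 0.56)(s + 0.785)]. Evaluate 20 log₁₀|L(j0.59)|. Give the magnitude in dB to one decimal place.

52.1 dB

|j0.59 + 0.56| = √(0.59² + 0.56²) = 0.8134
|j0.59 + 0.785| = √(0.59² + 0.785²) = 0.982
|L(j0.59)| = 320 / (0.8134 × 0.982) = 400.6
20 log₁₀(400.6) = 52.05 dB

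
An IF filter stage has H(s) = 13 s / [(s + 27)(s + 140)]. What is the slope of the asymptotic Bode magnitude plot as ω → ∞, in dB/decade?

With 1 zero and 2 poles, the high-frequency asymptotic slope is 20 × (1 − 2) = -20 dB/decade.

-20 dB/decade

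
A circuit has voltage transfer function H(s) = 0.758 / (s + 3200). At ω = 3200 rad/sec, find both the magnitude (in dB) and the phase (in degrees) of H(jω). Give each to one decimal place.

|j3200 + 3200| = √(3200² + 3200²) = 4525
|H(j3200)| = 0.758 / 4525 = 0.0001675
20 log₁₀(0.0001675) = -75.52 dB
∠(j3200 + 3200) = arctan(3200/3200) = 45.00°
∠H(j3200) = −45.00° = -45.00°

|H| = -75.5 dB, ∠H = -45.0 deg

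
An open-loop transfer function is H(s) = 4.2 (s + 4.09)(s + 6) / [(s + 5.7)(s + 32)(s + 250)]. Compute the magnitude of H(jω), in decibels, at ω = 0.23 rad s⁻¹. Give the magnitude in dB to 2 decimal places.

-52.90 dB

|j0.23 + 4.09| = √(0.23² + 4.09²) = 4.096
|j0.23 + 6| = √(0.23² + 6²) = 6.004
|j0.23 + 5.7| = √(0.23² + 5.7²) = 5.705
|j0.23 + 32| = √(0.23² + 32²) = 32
|j0.23 + 250| = √(0.23² + 250²) = 250
|H(j0.23)| = 4.2 × 4.096 × 6.004 / (5.705 × 32 × 250) = 0.0022636
20 log₁₀(0.0022636) = -52.904 dB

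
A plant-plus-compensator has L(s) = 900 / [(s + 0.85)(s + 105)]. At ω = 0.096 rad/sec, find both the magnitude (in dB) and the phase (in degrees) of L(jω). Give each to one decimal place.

|L| = 20.0 dB, ∠L = -6.5°

|j0.096 + 0.85| = √(0.096² + 0.85²) = 0.8554
|j0.096 + 105| = √(0.096² + 105²) = 105
|L(j0.096)| = 900 / (0.8554 × 105) = 10.02
20 log₁₀(10.02) = 20.02 dB
∠(j0.096 + 0.85) = arctan(0.096/0.85) = 6.44°
∠(j0.096 + 105) = arctan(0.096/105) = 0.05°
∠L(j0.096) = − (6.44° + 0.05°) = -6.50°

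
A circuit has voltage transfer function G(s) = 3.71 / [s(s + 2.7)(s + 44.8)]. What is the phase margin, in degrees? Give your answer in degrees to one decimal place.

89.3°

Gain crossover: |G(jω)| = 1 at ω ≈ 0.0307 rad/s.
∠G(j0.0307) = −90° − arctan(0.0307/2.7) − arctan(0.0307/44.8) ≈ -90.69°
PM = 180° + (-90.69°) = 89.31°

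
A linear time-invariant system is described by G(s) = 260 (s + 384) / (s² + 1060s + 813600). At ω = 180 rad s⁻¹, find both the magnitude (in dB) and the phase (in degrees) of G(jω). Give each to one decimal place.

|j180 + 384| = √(180² + 384²) = 424.1
|(j180)² + 1060(j180) + 813600| = |7.812e+05 + j1.908e+05| = 8.042e+05
|G(j180)| = 260 × 424.1 / 8.042e+05 = 0.13712
20 log₁₀(0.13712) = -17.26 dB
∠(j180 + 384) = arctan(180/384) = 25.11°
∠[(j180)² + 1060(j180) + 813600] = ∠[7.812e+05 + j1.908e+05] = 13.73°
∠G(j180) = 25.11° − 13.73° = 11.39°

|G| = -17.3 dB, ∠G = 11.4°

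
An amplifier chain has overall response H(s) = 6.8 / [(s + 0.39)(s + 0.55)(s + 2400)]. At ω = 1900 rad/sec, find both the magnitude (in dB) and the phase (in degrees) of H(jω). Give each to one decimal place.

|H| = -184.2 dB, ∠H = -218.3°

|j1900 + 0.39| = √(1900² + 0.39²) = 1900
|j1900 + 0.55| = √(1900² + 0.55²) = 1900
|j1900 + 2400| = √(1900² + 2400²) = 3061
|H(j1900)| = 6.8 / (1900 × 1900 × 3061) = 6.1536e-10
20 log₁₀(6.1536e-10) = -184.22 dB
∠(j1900 + 0.39) = arctan(1900/0.39) = 89.99°
∠(j1900 + 0.55) = arctan(1900/0.55) = 89.98°
∠(j1900 + 2400) = arctan(1900/2400) = 38.37°
∠H(j1900) = − (89.99° + 89.98° + 38.37°) = -218.34°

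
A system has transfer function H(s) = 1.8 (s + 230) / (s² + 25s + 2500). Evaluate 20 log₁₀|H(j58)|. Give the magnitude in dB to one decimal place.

-11.9 dB

|j58 + 230| = √(58² + 230²) = 237.2
|(j58)² + 25(j58) + 2500| = |-864 + j1450| = 1688
|H(j58)| = 1.8 × 237.2 / 1688 = 0.25295
20 log₁₀(0.25295) = -11.94 dB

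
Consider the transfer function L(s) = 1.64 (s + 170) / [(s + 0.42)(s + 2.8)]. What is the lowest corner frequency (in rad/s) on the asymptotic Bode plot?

0.42 rad/s

Break frequencies occur at each pole and zero magnitude: 0.42 rad/s, 2.8 rad/s, 170 rad/s.
The lowest is 0.42 rad/s.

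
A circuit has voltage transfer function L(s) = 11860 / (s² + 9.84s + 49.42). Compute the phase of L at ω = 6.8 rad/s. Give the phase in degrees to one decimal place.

-87.3°

∠[(j6.8)² + 9.84(j6.8) + 49.42] = ∠[3.18 + j66.912] = 87.28°
∠L(j6.8) = −87.28° = -87.28°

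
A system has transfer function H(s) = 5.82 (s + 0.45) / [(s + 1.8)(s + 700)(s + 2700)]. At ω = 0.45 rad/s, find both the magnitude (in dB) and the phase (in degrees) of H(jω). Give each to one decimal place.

|H| = -119.5 dB, ∠H = 30.9 deg

|j0.45 + 0.45| = √(0.45² + 0.45²) = 0.6364
|j0.45 + 1.8| = √(0.45² + 1.8²) = 1.855
|j0.45 + 700| = √(0.45² + 700²) = 700
|j0.45 + 2700| = √(0.45² + 2700²) = 2700
|H(j0.45)| = 5.82 × 0.6364 / (1.855 × 700 × 2700) = 1.0562e-06
20 log₁₀(1.0562e-06) = -119.52 dB
∠(j0.45 + 0.45) = arctan(0.45/0.45) = 45.00°
∠(j0.45 + 1.8) = arctan(0.45/1.8) = 14.04°
∠(j0.45 + 700) = arctan(0.45/700) = 0.04°
∠(j0.45 + 2700) = arctan(0.45/2700) = 0.01°
∠H(j0.45) = 45.00° − (14.04° + 0.04° + 0.01°) = 30.92°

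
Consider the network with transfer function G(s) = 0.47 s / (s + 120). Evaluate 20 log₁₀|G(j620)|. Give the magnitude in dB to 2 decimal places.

-6.72 dB

|j620| = 620
|j620 + 120| = √(620² + 120²) = 631.5
|G(j620)| = 0.47 × 620 / 631.5 = 0.46144
20 log₁₀(0.46144) = -6.718 dB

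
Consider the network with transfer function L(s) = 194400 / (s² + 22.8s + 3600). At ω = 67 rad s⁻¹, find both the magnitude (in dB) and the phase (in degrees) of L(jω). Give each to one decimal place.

|L| = 40.8 dB, ∠L = -120.2°

|(j67)² + 22.8(j67) + 3600| = |-889 + j1527.6| = 1767
|L(j67)| = 194400 / 1767 = 109.99
20 log₁₀(109.99) = 40.83 dB
∠[(j67)² + 22.8(j67) + 3600] = ∠[-889 + j1527.6] = 120.20°
∠L(j67) = −120.20° = -120.20°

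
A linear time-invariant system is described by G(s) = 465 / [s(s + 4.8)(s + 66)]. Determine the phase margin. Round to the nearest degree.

72°

Gain crossover: |G(jω)| = 1 at ω ≈ 1.41 rad/s.
∠G(j1.41) = −90° − arctan(1.41/4.8) − arctan(1.41/66) ≈ -107.57°
PM = 180° + (-107.57°) = 72.43°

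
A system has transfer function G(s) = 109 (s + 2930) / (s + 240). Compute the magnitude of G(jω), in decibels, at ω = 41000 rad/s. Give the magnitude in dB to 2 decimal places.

|j41000 + 2930| = √(41000² + 2930²) = 4.11e+04
|j41000 + 240| = √(41000² + 240²) = 4.1e+04
|G(j41000)| = 109 × 4.11e+04 / 4.1e+04 = 109.28
20 log₁₀(109.28) = 40.771 dB

40.77 dB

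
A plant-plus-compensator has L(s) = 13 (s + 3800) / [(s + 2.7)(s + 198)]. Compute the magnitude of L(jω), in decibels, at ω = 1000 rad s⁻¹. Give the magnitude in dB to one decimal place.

-26.0 dB

|j1000 + 3800| = √(1000² + 3800²) = 3929
|j1000 + 2.7| = √(1000² + 2.7²) = 1000
|j1000 + 198| = √(1000² + 198²) = 1019
|L(j1000)| = 13 × 3929 / (1000 × 1019) = 0.050109
20 log₁₀(0.050109) = -26.00 dB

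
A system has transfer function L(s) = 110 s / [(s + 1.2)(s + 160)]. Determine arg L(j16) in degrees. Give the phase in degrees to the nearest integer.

-1°

∠(j16) = 90.00°
∠(j16 + 1.2) = arctan(16/1.2) = 85.71°
∠(j16 + 160) = arctan(16/160) = 5.71°
∠L(j16) = 90.00° − (85.71° + 5.71°) = -1.42°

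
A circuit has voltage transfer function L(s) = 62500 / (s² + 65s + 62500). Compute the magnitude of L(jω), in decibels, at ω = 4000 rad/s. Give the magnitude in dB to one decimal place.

|(j4000)² + 65(j4000) + 62500| = |-1.5938e+07 + j2.6e+05| = 1.594e+07
|L(j4000)| = 62500 / 1.594e+07 = 0.003921
20 log₁₀(0.003921) = -48.13 dB

-48.1 dB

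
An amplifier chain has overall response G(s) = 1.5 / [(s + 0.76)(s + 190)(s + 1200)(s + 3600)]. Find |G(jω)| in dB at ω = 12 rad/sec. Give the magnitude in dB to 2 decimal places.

|j12 + 0.76| = √(12² + 0.76²) = 12.02
|j12 + 190| = √(12² + 190²) = 190.4
|j12 + 1200| = √(12² + 1200²) = 1200
|j12 + 3600| = √(12² + 3600²) = 3600
|G(j12)| = 1.5 / (12.02 × 190.4 × 1200 × 3600) = 1.5168e-10
20 log₁₀(1.5168e-10) = -196.382 dB

-196.38 dB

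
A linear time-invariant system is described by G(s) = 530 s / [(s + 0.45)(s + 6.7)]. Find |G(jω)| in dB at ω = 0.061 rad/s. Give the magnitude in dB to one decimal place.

|j0.061| = 0.061
|j0.061 + 0.45| = √(0.061² + 0.45²) = 0.4541
|j0.061 + 6.7| = √(0.061² + 6.7²) = 6.7
|G(j0.061)| = 530 × 0.061 / (0.4541 × 6.7) = 10.625
20 log₁₀(10.625) = 20.53 dB

20.5 dB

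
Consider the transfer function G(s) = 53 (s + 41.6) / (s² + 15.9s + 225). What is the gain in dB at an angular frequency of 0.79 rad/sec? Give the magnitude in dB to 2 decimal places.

|j0.79 + 41.6| = √(0.79² + 41.6²) = 41.61
|(j0.79)² + 15.9(j0.79) + 225| = |224.38 + j12.561| = 224.7
|G(j0.79)| = 53 × 41.61 / 224.7 = 9.8128
20 log₁₀(9.8128) = 19.836 dB

19.84 dB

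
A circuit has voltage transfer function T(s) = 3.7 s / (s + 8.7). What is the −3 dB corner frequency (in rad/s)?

8.7 rad/s

For a single-pole high-pass, the −3 dB point is at the pole: ω = 8.7 rad/s.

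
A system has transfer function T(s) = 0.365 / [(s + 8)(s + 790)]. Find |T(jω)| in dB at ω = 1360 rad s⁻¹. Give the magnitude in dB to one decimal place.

-135.4 dB

|j1360 + 8| = √(1360² + 8²) = 1360
|j1360 + 790| = √(1360² + 790²) = 1573
|T(j1360)| = 0.365 / (1360 × 1573) = 1.7064e-07
20 log₁₀(1.7064e-07) = -135.36 dB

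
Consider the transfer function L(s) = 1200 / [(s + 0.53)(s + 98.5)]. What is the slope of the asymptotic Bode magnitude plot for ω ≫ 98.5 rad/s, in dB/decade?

With 0 zeros and 2 poles, the high-frequency asymptotic slope is 20 × (0 − 2) = -40 dB/decade.

-40 dB/decade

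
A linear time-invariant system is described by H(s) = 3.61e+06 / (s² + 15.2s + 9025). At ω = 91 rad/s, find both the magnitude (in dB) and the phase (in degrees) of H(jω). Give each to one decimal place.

|(j91)² + 15.2(j91) + 9025| = |744 + j1383.2| = 1571
|H(j91)| = 3.61e+06 / 1571 = 2298.5
20 log₁₀(2298.5) = 67.23 dB
∠[(j91)² + 15.2(j91) + 9025] = ∠[744 + j1383.2] = 61.72°
∠H(j91) = −61.72° = -61.72°

|H| = 67.2 dB, ∠H = -61.7°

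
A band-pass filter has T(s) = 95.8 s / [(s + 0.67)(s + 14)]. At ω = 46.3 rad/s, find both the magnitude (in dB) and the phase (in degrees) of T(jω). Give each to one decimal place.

|T| = 5.9 dB, ∠T = -72.3°

|j46.3| = 46.3
|j46.3 + 0.67| = √(46.3² + 0.67²) = 46.3
|j46.3 + 14| = √(46.3² + 14²) = 48.37
|T(j46.3)| = 95.8 × 46.3 / (46.3 × 48.37) = 1.9803
20 log₁₀(1.9803) = 5.93 dB
∠(j46.3) = 90.00°
∠(j46.3 + 0.67) = arctan(46.3/0.67) = 89.17°
∠(j46.3 + 14) = arctan(46.3/14) = 73.18°
∠T(j46.3) = 90.00° − (89.17° + 73.18°) = -72.35°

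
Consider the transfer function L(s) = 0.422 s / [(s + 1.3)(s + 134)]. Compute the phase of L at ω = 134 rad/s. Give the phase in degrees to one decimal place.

-44.4°

∠(j134) = 90.00°
∠(j134 + 1.3) = arctan(134/1.3) = 89.44°
∠(j134 + 134) = arctan(134/134) = 45.00°
∠L(j134) = 90.00° − (89.44° + 45.00°) = -44.44°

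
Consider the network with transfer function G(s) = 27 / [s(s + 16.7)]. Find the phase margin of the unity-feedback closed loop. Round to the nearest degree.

Gain crossover: |G(jω)| = 1 at ω ≈ 1.61 rad/sec.
∠G(j1.61) = −90° − arctan(1.61/16.7) ≈ -95.50°
PM = 180° + (-95.50°) = 84.50°

84 deg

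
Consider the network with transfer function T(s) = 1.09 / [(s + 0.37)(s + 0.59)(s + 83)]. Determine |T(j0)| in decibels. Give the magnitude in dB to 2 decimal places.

T(0) = 1.09 / (0.37 × 0.59 × 83) = 0.060158
20 log₁₀(0.060158) = -24.414 dB

-24.41 dB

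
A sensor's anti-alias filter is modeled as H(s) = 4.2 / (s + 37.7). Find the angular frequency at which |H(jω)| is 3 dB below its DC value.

For a single-pole low-pass, the −3 dB point is at the pole: ω = 37.7 rad/s.

37.7 rad/s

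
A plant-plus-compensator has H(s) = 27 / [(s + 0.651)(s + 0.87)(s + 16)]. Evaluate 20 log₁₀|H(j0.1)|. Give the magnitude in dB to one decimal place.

9.3 dB

|j0.1 + 0.651| = √(0.1² + 0.651²) = 0.6586
|j0.1 + 0.87| = √(0.1² + 0.87²) = 0.8757
|j0.1 + 16| = √(0.1² + 16²) = 16
|H(j0.1)| = 27 / (0.6586 × 0.8757 × 16) = 2.9256
20 log₁₀(2.9256) = 9.32 dB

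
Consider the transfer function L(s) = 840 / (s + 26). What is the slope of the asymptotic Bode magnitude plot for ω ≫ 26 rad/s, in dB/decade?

With 0 zeros and 1 pole, the high-frequency asymptotic slope is 20 × (0 − 1) = -20 dB/decade.

-20 dB/decade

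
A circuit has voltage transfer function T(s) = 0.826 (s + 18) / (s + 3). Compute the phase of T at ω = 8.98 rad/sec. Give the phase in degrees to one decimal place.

-45.0°

∠(j8.98 + 18) = arctan(8.98/18) = 26.51°
∠(j8.98 + 3) = arctan(8.98/3) = 71.53°
∠T(j8.98) = 26.51° − 71.53° = -45.01°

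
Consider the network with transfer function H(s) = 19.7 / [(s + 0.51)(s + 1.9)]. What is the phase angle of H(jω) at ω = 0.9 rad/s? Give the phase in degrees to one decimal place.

∠(j0.9 + 0.51) = arctan(0.9/0.51) = 60.46°
∠(j0.9 + 1.9) = arctan(0.9/1.9) = 25.35°
∠H(j0.9) = − (60.46° + 25.35°) = -85.81°

-85.8°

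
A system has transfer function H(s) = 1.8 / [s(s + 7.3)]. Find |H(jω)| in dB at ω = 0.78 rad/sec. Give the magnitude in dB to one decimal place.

|j0.78 + 7.3| = √(0.78² + 7.3²) = 7.342
|j0.78| = 0.78
|H(j0.78)| = 1.8 / (7.342 × 0.78) = 0.31433
20 log₁₀(0.31433) = -10.05 dB

-10.1 dB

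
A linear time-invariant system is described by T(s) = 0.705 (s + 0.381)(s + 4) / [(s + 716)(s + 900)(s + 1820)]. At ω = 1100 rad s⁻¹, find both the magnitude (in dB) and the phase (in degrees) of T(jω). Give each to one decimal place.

|j1100 + 0.381| = √(1100² + 0.381²) = 1100
|j1100 + 4| = √(1100² + 4²) = 1100
|j1100 + 716| = √(1100² + 716²) = 1312
|j1100 + 900| = √(1100² + 900²) = 1421
|j1100 + 1820| = √(1100² + 1820²) = 2127
|T(j1100)| = 0.705 × 1100 × 1100 / (1312 × 1421 × 2127) = 0.00021504
20 log₁₀(0.00021504) = -73.35 dB
∠(j1100 + 0.381) = arctan(1100/0.381) = 89.98°
∠(j1100 + 4) = arctan(1100/4) = 89.79°
∠(j1100 + 716) = arctan(1100/716) = 56.94°
∠(j1100 + 900) = arctan(1100/900) = 50.71°
∠(j1100 + 1820) = arctan(1100/1820) = 31.15°
∠T(j1100) = 89.98° + 89.79° − (56.94° + 50.71° + 31.15°) = 40.97°

|T| = -73.3 dB, ∠T = 41.0°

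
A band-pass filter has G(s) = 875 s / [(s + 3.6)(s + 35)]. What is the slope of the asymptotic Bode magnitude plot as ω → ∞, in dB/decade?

-20 dB/decade

With 1 zero and 2 poles, the high-frequency asymptotic slope is 20 × (1 − 2) = -20 dB/decade.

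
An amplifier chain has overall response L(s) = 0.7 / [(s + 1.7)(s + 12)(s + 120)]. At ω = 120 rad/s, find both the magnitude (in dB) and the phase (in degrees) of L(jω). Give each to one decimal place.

|j120 + 1.7| = √(120² + 1.7²) = 120
|j120 + 12| = √(120² + 12²) = 120.6
|j120 + 120| = √(120² + 120²) = 169.7
|L(j120)| = 0.7 / (120 × 120.6 × 169.7) = 2.8499e-07
20 log₁₀(2.8499e-07) = -130.90 dB
∠(j120 + 1.7) = arctan(120/1.7) = 89.19°
∠(j120 + 12) = arctan(120/12) = 84.29°
∠(j120 + 120) = arctan(120/120) = 45.00°
∠L(j120) = − (89.19° + 84.29° + 45.00°) = -218.48°

|L| = -130.9 dB, ∠L = -218.5°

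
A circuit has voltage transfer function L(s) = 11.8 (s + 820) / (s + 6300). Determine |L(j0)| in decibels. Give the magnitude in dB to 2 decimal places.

3.73 dB

L(0) = 11.8 × 820 / 6300 = 1.5359
20 log₁₀(1.5359) = 3.727 dB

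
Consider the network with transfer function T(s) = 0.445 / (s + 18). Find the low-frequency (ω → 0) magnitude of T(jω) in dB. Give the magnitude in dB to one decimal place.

-32.1 dB

T(0) = 0.445 / 18 = 0.024722
20 log₁₀(0.024722) = -32.14 dB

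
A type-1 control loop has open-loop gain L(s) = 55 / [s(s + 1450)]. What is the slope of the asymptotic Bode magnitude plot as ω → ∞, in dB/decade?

-40 dB/decade

With 0 zeros and 2 poles, the high-frequency asymptotic slope is 20 × (0 − 2) = -40 dB/decade.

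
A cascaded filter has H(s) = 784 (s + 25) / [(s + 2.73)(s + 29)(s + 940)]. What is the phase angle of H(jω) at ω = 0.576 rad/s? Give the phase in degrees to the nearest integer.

-12°

∠(j0.576 + 25) = arctan(0.576/25) = 1.32°
∠(j0.576 + 2.73) = arctan(0.576/2.73) = 11.91°
∠(j0.576 + 29) = arctan(0.576/29) = 1.14°
∠(j0.576 + 940) = arctan(0.576/940) = 0.04°
∠H(j0.576) = 1.32° − (11.91° + 1.14° + 0.04°) = -11.77°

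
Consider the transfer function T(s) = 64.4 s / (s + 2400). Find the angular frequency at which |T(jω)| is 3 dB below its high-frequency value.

For a single-pole high-pass, the −3 dB point is at the pole: ω = 2400 rad/sec.

2400 rad/sec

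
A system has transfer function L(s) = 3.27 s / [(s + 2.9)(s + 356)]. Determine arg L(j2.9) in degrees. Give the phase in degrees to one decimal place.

∠(j2.9) = 90.00°
∠(j2.9 + 2.9) = arctan(2.9/2.9) = 45.00°
∠(j2.9 + 356) = arctan(2.9/356) = 0.47°
∠L(j2.9) = 90.00° − (45.00° + 0.47°) = 44.53°

44.5 deg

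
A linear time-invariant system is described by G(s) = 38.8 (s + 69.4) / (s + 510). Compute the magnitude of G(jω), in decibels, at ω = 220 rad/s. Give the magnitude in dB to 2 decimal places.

|j220 + 69.4| = √(220² + 69.4²) = 230.7
|j220 + 510| = √(220² + 510²) = 555.4
|G(j220)| = 38.8 × 230.7 / 555.4 = 16.115
20 log₁₀(16.115) = 24.145 dB

24.14 dB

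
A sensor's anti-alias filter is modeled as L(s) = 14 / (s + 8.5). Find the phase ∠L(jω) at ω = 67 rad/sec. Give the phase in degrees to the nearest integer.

-83 deg

∠(j67 + 8.5) = arctan(67/8.5) = 82.77°
∠L(j67) = −82.77° = -82.77°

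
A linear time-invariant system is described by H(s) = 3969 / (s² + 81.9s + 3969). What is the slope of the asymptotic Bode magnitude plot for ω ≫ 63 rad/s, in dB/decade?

-40 dB/decade

With 0 zeros and 2 poles, the high-frequency asymptotic slope is 20 × (0 − 2) = -40 dB/decade.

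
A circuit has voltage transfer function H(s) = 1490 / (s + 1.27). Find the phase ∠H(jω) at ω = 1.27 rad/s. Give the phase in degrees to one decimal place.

-45.0 deg

∠(j1.27 + 1.27) = arctan(1.27/1.27) = 45.00°
∠H(j1.27) = −45.00° = -45.00°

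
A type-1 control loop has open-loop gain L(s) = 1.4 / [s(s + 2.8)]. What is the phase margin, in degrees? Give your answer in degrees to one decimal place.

80.0 deg

Gain crossover: |L(jω)| = 1 at ω ≈ 0.492 rad/s.
∠L(j0.492) = −90° − arctan(0.492/2.8) ≈ -99.97°
PM = 180° + (-99.97°) = 80.03°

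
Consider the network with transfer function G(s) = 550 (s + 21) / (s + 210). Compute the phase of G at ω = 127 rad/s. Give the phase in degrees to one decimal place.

∠(j127 + 21) = arctan(127/21) = 80.61°
∠(j127 + 210) = arctan(127/210) = 31.16°
∠G(j127) = 80.61° − 31.16° = 49.45°

49.4 deg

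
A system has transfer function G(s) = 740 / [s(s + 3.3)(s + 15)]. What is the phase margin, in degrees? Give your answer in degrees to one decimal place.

4.5 deg

Gain crossover: |G(jω)| = 1 at ω ≈ 6.35 rad/s.
∠G(j6.35) = −90° − arctan(6.35/3.3) − arctan(6.35/15) ≈ -175.48°
PM = 180° + (-175.48°) = 4.52°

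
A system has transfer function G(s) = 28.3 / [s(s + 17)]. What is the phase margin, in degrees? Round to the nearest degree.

Gain crossover: |G(jω)| = 1 at ω ≈ 1.66 rad/s.
∠G(j1.66) = −90° − arctan(1.66/17) ≈ -95.57°
PM = 180° + (-95.57°) = 84.43°

84°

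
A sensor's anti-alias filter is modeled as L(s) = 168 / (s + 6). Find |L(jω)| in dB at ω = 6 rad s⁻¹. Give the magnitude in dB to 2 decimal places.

|j6 + 6| = √(6² + 6²) = 8.485
|L(j6)| = 168 / 8.485 = 19.799
20 log₁₀(19.799) = 25.933 dB

25.93 dB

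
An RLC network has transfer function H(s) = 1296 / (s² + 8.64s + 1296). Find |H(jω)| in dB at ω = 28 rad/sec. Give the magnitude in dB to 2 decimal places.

7.19 dB

|(j28)² + 8.64(j28) + 1296| = |512 + j241.92| = 566.3
|H(j28)| = 1296 / 566.3 = 2.2886
20 log₁₀(2.2886) = 7.192 dB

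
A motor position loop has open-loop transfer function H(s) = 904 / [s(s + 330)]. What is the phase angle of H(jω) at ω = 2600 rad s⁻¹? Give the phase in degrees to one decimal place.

∠(j2600 + 330) = arctan(2600/330) = 82.77°
∠(j2600) = 90.00°
∠H(j2600) = − (82.77° + 90.00°) = -172.77°

-172.8°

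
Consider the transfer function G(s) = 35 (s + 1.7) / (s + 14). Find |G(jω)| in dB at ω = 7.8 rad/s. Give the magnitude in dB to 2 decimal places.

|j7.8 + 1.7| = √(7.8² + 1.7²) = 7.983
|j7.8 + 14| = √(7.8² + 14²) = 16.03
|G(j7.8)| = 35 × 7.983 / 16.03 = 17.434
20 log₁₀(17.434) = 24.828 dB

24.83 dB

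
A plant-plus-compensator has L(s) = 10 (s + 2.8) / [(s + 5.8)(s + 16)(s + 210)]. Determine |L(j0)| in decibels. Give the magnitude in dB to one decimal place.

-56.9 dB

L(0) = 10 × 2.8 / (5.8 × 16 × 210) = 0.0014368
20 log₁₀(0.0014368) = -56.85 dB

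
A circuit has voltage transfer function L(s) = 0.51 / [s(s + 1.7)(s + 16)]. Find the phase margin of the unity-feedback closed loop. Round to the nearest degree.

Gain crossover: |L(jω)| = 1 at ω ≈ 0.0187 rad s⁻¹.
∠L(j0.0187) = −90° − arctan(0.0187/1.7) − arctan(0.0187/16) ≈ -90.70°
PM = 180° + (-90.70°) = 89.30°

89 deg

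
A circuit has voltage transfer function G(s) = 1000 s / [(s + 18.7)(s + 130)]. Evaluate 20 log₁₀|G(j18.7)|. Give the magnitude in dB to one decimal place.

|j18.7| = 18.7
|j18.7 + 18.7| = √(18.7² + 18.7²) = 26.45
|j18.7 + 130| = √(18.7² + 130²) = 131.3
|G(j18.7)| = 1000 × 18.7 / (26.45 × 131.3) = 5.3839
20 log₁₀(5.3839) = 14.62 dB

14.6 dB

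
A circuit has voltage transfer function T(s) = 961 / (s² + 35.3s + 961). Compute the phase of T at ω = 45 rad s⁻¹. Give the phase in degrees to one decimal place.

-123.8°

∠[(j45)² + 35.3(j45) + 961] = ∠[-1064 + j1588.5] = 123.81°
∠T(j45) = −123.81° = -123.81°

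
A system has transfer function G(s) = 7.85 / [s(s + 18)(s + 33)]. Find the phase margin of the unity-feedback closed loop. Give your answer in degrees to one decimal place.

89.9 deg

Gain crossover: |G(jω)| = 1 at ω ≈ 0.0132 rad/s.
∠G(j0.0132) = −90° − arctan(0.0132/18) − arctan(0.0132/33) ≈ -90.07°
PM = 180° + (-90.07°) = 89.93°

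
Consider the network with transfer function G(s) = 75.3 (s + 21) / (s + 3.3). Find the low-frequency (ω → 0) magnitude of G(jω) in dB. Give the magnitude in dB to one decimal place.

53.6 dB

G(0) = 75.3 × 21 / 3.3 = 479.18
20 log₁₀(479.18) = 53.61 dB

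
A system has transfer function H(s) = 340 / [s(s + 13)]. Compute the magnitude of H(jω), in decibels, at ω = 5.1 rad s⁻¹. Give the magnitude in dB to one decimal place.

|j5.1 + 13| = √(5.1² + 13²) = 13.96
|j5.1| = 5.1
|H(j5.1)| = 340 / (13.96 × 5.1) = 4.774
20 log₁₀(4.774) = 13.58 dB

13.6 dB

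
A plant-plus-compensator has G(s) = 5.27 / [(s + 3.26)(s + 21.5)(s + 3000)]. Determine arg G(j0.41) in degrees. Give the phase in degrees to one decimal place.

∠(j0.41 + 3.26) = arctan(0.41/3.26) = 7.17°
∠(j0.41 + 21.5) = arctan(0.41/21.5) = 1.09°
∠(j0.41 + 3000) = arctan(0.41/3000) = 0.01°
∠G(j0.41) = − (7.17° + 1.09° + 0.01°) = -8.27°

-8.3°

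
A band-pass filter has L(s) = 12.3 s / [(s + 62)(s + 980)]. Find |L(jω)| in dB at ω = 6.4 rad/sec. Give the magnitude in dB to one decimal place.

-57.8 dB

|j6.4| = 6.4
|j6.4 + 62| = √(6.4² + 62²) = 62.33
|j6.4 + 980| = √(6.4² + 980²) = 980
|L(j6.4)| = 12.3 × 6.4 / (62.33 × 980) = 0.0012887
20 log₁₀(0.0012887) = -57.80 dB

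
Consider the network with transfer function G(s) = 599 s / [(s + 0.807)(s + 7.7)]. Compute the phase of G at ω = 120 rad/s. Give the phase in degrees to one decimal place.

∠(j120) = 90.00°
∠(j120 + 0.807) = arctan(120/0.807) = 89.61°
∠(j120 + 7.7) = arctan(120/7.7) = 86.33°
∠G(j120) = 90.00° − (89.61° + 86.33°) = -85.94°

-85.9°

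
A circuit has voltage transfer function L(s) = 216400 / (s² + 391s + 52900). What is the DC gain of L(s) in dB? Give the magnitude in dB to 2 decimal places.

L(0) = 216400 / 52900 = 4.0907
20 log₁₀(4.0907) = 12.236 dB

12.24 dB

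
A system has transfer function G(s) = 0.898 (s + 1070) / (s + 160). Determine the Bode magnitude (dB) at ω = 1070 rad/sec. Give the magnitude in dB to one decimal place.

|j1070 + 1070| = √(1070² + 1070²) = 1513
|j1070 + 160| = √(1070² + 160²) = 1082
|G(j1070)| = 0.898 × 1513 / 1082 = 1.256
20 log₁₀(1.256) = 1.98 dB

2.0 dB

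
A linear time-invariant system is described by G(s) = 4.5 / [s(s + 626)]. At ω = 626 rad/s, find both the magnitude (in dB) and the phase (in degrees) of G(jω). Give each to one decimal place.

|G| = -101.8 dB, ∠G = -135.0°

|j626 + 626| = √(626² + 626²) = 885.3
|j626| = 626
|G(j626)| = 4.5 / (885.3 × 626) = 8.1199e-06
20 log₁₀(8.1199e-06) = -101.81 dB
∠(j626 + 626) = arctan(626/626) = 45.00°
∠(j626) = 90.00°
∠G(j626) = − (45.00° + 90.00°) = -135.00°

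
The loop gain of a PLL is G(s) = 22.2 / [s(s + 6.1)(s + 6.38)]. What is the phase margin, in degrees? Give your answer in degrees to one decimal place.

79.6°

Gain crossover: |G(jω)| = 1 at ω ≈ 0.566 rad/s.
∠G(j0.566) = −90° − arctan(0.566/6.1) − arctan(0.566/6.38) ≈ -100.37°
PM = 180° + (-100.37°) = 79.63°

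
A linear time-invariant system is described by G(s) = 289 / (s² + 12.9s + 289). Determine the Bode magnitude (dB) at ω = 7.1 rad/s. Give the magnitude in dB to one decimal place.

1.1 dB

|(j7.1)² + 12.9(j7.1) + 289| = |238.59 + j91.59| = 255.6
|G(j7.1)| = 289 / 255.6 = 1.1308
20 log₁₀(1.1308) = 1.07 dB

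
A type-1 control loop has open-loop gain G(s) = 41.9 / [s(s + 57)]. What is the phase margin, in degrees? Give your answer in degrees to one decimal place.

Gain crossover: |G(jω)| = 1 at ω ≈ 0.735 rad/s.
∠G(j0.735) = −90° − arctan(0.735/57) ≈ -90.74°
PM = 180° + (-90.74°) = 89.26°

89.3 deg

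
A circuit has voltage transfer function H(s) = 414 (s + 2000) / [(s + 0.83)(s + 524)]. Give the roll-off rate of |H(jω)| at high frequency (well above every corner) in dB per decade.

With 1 zero and 2 poles, the high-frequency asymptotic slope is 20 × (1 − 2) = -20 dB/decade.

-20 dB/decade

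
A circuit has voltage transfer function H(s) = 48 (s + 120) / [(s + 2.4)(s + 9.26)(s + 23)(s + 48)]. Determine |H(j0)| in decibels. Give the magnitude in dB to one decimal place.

H(0) = 48 × 120 / (2.4 × 9.26 × 23 × 48) = 0.23476
20 log₁₀(0.23476) = -12.59 dB

-12.6 dB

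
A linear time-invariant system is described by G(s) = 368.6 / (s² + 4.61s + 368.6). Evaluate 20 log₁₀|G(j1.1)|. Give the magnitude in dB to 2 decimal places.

0.03 dB

|(j1.1)² + 4.61(j1.1) + 368.6| = |367.39 + j5.071| = 367.4
|G(j1.1)| = 368.6 / 367.4 = 1.0032
20 log₁₀(1.0032) = 0.028 dB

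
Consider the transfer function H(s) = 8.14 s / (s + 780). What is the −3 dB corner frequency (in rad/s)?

780 rad/s

For a single-pole high-pass, the −3 dB point is at the pole: ω = 780 rad/s.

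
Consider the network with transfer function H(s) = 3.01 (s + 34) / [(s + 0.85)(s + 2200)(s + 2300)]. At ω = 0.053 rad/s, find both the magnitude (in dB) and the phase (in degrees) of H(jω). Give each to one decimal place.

|H| = -92.5 dB, ∠H = -3.5 deg

|j0.053 + 34| = √(0.053² + 34²) = 34
|j0.053 + 0.85| = √(0.053² + 0.85²) = 0.8517
|j0.053 + 2200| = √(0.053² + 2200²) = 2200
|j0.053 + 2300| = √(0.053² + 2300²) = 2300
|H(j0.053)| = 3.01 × 34 / (0.8517 × 2200 × 2300) = 2.3748e-05
20 log₁₀(2.3748e-05) = -92.49 dB
∠(j0.053 + 34) = arctan(0.053/34) = 0.09°
∠(j0.053 + 0.85) = arctan(0.053/0.85) = 3.57°
∠(j0.053 + 2200) = arctan(0.053/2200) = 0.00°
∠(j0.053 + 2300) = arctan(0.053/2300) = 0.00°
∠H(j0.053) = 0.09° − (3.57° + 0.00° + 0.00°) = -3.48°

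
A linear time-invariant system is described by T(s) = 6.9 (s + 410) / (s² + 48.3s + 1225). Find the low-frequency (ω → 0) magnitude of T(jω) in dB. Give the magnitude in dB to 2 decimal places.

7.27 dB

T(0) = 6.9 × 410 / 1225 = 2.3094
20 log₁₀(2.3094) = 7.270 dB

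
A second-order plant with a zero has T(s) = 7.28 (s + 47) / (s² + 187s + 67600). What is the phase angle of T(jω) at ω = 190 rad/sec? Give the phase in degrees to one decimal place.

∠(j190 + 47) = arctan(190/47) = 76.11°
∠[(j190)² + 187(j190) + 67600] = ∠[31500 + j35530] = 48.44°
∠T(j190) = 76.11° − 48.44° = 27.67°

27.7°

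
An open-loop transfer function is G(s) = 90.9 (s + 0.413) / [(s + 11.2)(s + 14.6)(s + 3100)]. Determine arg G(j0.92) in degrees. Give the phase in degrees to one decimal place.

∠(j0.92 + 0.413) = arctan(0.92/0.413) = 65.82°
∠(j0.92 + 11.2) = arctan(0.92/11.2) = 4.70°
∠(j0.92 + 14.6) = arctan(0.92/14.6) = 3.61°
∠(j0.92 + 3100) = arctan(0.92/3100) = 0.02°
∠G(j0.92) = 65.82° − (4.70° + 3.61° + 0.02°) = 57.51°

57.5 deg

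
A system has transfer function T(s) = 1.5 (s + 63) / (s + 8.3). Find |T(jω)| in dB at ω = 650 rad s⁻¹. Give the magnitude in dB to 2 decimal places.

|j650 + 63| = √(650² + 63²) = 653
|j650 + 8.3| = √(650² + 8.3²) = 650.1
|T(j650)| = 1.5 × 653 / 650.1 = 1.5069
20 log₁₀(1.5069) = 3.562 dB

3.56 dB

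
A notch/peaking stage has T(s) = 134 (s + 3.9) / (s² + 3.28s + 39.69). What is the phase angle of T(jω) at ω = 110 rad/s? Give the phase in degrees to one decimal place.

-90.3°

∠(j110 + 3.9) = arctan(110/3.9) = 87.97°
∠[(j110)² + 3.28(j110) + 39.69] = ∠[-12060 + j360.8] = 178.29°
∠T(j110) = 87.97° − 178.29° = -90.32°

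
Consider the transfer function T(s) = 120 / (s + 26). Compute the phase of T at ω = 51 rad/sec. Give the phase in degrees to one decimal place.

∠(j51 + 26) = arctan(51/26) = 62.99°
∠T(j51) = −62.99° = -62.99°

-63.0°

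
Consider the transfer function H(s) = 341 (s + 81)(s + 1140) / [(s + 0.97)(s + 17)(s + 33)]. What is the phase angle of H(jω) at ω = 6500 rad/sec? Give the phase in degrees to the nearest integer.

∠(j6500 + 81) = arctan(6500/81) = 89.29°
∠(j6500 + 1140) = arctan(6500/1140) = 80.05°
∠(j6500 + 0.97) = arctan(6500/0.97) = 89.99°
∠(j6500 + 17) = arctan(6500/17) = 89.85°
∠(j6500 + 33) = arctan(6500/33) = 89.71°
∠H(j6500) = 89.29° + 80.05° − (89.99° + 89.85° + 89.71°) = -100.21°

-100°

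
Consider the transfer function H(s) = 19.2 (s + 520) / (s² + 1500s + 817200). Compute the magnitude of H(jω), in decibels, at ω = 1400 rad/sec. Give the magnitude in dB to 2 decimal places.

-38.42 dB

|j1400 + 520| = √(1400² + 520²) = 1493
|(j1400)² + 1500(j1400) + 817200| = |-1.1428e+06 + j2.1e+06| = 2.391e+06
|H(j1400)| = 19.2 × 1493 / 2.391e+06 = 0.011994
20 log₁₀(0.011994) = -38.421 dB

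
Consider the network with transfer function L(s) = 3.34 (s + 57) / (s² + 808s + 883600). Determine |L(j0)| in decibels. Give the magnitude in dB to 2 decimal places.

-73.33 dB

L(0) = 3.34 × 57 / 883600 = 0.00021546
20 log₁₀(0.00021546) = -73.333 dB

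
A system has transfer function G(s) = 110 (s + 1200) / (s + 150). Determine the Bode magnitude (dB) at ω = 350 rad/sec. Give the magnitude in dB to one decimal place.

51.2 dB

|j350 + 1200| = √(350² + 1200²) = 1250
|j350 + 150| = √(350² + 150²) = 380.8
|G(j350)| = 110 × 1250 / 380.8 = 361.09
20 log₁₀(361.09) = 51.15 dB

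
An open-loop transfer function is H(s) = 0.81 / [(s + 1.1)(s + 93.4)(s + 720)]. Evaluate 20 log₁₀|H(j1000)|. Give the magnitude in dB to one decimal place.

|j1000 + 1.1| = √(1000² + 1.1²) = 1000
|j1000 + 93.4| = √(1000² + 93.4²) = 1004
|j1000 + 720| = √(1000² + 720²) = 1232
|H(j1000)| = 0.81 / (1000 × 1004 × 1232) = 6.5449e-10
20 log₁₀(6.5449e-10) = -183.68 dB

-183.7 dB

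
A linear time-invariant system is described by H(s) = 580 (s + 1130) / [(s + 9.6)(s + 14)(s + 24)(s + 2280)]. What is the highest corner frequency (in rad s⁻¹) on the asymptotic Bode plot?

2280 rad s⁻¹

Break frequencies occur at each pole and zero magnitude: 9.6 rad s⁻¹, 14 rad s⁻¹, 24 rad s⁻¹, 1130 rad s⁻¹, 2280 rad s⁻¹.
The highest is 2280 rad s⁻¹.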